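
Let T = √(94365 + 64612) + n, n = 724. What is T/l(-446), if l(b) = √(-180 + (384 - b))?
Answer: √26*(724 + √158977)/130 ≈ 44.037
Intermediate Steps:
l(b) = √(204 - b)
T = 724 + √158977 (T = √(94365 + 64612) + 724 = √158977 + 724 = 724 + √158977 ≈ 1122.7)
T/l(-446) = (724 + √158977)/(√(204 - 1*(-446))) = (724 + √158977)/(√(204 + 446)) = (724 + √158977)/(√650) = (724 + √158977)/((5*√26)) = (724 + √158977)*(√26/130) = √26*(724 + √158977)/130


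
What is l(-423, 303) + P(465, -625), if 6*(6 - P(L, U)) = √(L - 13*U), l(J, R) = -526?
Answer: -520 - √8590/6 ≈ -535.45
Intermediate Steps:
P(L, U) = 6 - √(L - 13*U)/6
l(-423, 303) + P(465, -625) = -526 + (6 - √(465 - 13*(-625))/6) = -526 + (6 - √(465 + 8125)/6) = -526 + (6 - √8590/6) = -520 - √8590/6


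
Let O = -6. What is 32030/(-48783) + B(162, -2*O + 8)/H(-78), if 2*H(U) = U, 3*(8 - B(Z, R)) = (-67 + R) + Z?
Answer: 17737/146349 ≈ 0.12120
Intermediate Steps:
B(Z, R) = 91/3 - R/3 - Z/3 (B(Z, R) = 8 - ((-67 + R) + Z)/3 = 8 - (-67 + R + Z)/3 = 8 + (67/3 - R/3 - Z/3) = 91/3 - R/3 - Z/3)
H(U) = U/2
32030/(-48783) + B(162, -2*O + 8)/H(-78) = 32030/(-48783) + (91/3 - (-2*(-6) + 8)/3 - ⅓*162)/(((½)*(-78))) = 32030*(-1/48783) + (91/3 - (12 + 8)/3 - 54)/(-39) = -32030/48783 + (91/3 - ⅓*20 - 54)*(-1/39) = -32030/48783 + (91/3 - 20/3 - 54)*(-1/39) = -32030/48783 - 91/3*(-1/39) = -32030/48783 + 7/9 = 17737/146349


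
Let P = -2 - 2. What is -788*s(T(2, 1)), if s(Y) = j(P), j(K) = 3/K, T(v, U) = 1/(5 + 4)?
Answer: 591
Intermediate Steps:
T(v, U) = 1/9
P = -4
s(Y) = -3/4 (s(Y) = 3/(-4) = 3*(-1/4) = -3/4)
-788*s(T(2, 1)) = -788*(-3/4) = 591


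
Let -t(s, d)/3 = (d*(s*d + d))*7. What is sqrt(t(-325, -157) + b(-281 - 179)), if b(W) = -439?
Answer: sqrt(167711357) ≈ 12950.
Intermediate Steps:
t(s, d) = -21*d*(d + d*s) (t(s, d) = -3*d*(s*d + d)*7 = -3*d*(d*s + d)*7 = -3*d*(d + d*s)*7 = -21*d*(d + d*s))
sqrt(t(-325, -157) + b(-281 - 179)) = sqrt(21*(-157)**2*(-1 - 1*(-325)) - 439) = sqrt(21*24649*(-1 + 325) - 439) = sqrt(21*24649*324 - 439) = sqrt(167711796 - 439) = sqrt(167711357)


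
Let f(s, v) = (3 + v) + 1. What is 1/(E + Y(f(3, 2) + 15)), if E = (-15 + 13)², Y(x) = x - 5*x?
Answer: -1/80 ≈ -0.012500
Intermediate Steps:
f(s, v) = 4 + v
Y(x) = -4*x
E = 4 (E = (-2)² = 4)
1/(E + Y(f(3, 2) + 15)) = 1/(4 - 4*((4 + 2) + 15)) = 1/(4 - 4*(6 + 15)) = 1/(4 - 4*21) = 1/(4 - 84) = 1/(-80) = -1/80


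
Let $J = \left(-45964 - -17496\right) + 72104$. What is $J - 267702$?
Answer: $-224066$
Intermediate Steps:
$J = 43636$ ($J = \left(-45964 + 17496\right) + 72104 = -28468 + 72104 = 43636$)
$J - 267702 = 43636 - 267702 = -224066$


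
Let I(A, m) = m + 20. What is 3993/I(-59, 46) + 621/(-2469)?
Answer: 99169/1646 ≈ 60.248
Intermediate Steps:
I(A, m) = 20 + m
3993/I(-59, 46) + 621/(-2469) = 3993/(20 + 46) + 621/(-2469) = 3993/66 + 621*(-1/2469) = 3993*(1/66) - 207/823 = 121/2 - 207/823 = 99169/1646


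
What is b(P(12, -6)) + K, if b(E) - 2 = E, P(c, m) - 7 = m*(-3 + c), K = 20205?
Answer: 20160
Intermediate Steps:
P(c, m) = 7 + m*(-3 + c)
b(E) = 2 + E
b(P(12, -6)) + K = (2 + (7 - 3*(-6) + 12*(-6))) + 20205 = (2 + (7 + 18 - 72)) + 20205 = (2 - 47) + 20205 = -45 + 20205 = 20160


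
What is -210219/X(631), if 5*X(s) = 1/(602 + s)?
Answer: -1296000135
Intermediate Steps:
X(s) = 1/(5*(602 + s))
-210219/X(631) = -210219/(1/(5*(602 + 631))) = -210219/((1/5)/1233) = -210219/((1/5)*(1/1233)) = -210219/1/6165 = -210219*6165 = -1296000135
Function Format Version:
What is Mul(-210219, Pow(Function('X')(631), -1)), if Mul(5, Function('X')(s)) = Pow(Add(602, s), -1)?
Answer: -1296000135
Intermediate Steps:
Function('X')(s) = Mul(Rational(1, 5), Pow(Add(602, s), -1))
Mul(-210219, Pow(Function('X')(631), -1)) = Mul(-210219, Pow(Mul(Rational(1, 5), Pow(Add(602, 631), -1)), -1)) = Mul(-210219, Pow(Mul(Rational(1, 5), Pow(1233, -1)), -1)) = Mul(-210219, Pow(Mul(Rational(1, 5), Rational(1, 1233)), -1)) = Mul(-210219, Pow(Rational(1, 6165), -1)) = Mul(-210219, 6165) = -1296000135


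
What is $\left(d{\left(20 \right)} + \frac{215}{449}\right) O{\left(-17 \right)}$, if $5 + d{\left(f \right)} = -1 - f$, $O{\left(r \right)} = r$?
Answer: $\frac{194803}{449} \approx 433.86$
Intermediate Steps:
$d{\left(f \right)} = -6 - f$ ($d{\left(f \right)} = -5 - \left(1 + f\right) = -6 - f$)
$\left(d{\left(20 \right)} + \frac{215}{449}\right) O{\left(-17 \right)} = \left(\left(-6 - 20\right) + \frac{215}{449}\right) \left(-17\right) = \left(\left(-6 - 20\right) + 215 \cdot \frac{1}{449}\right) \left(-17\right) = \left(-26 + \frac{215}{449}\right) \left(-17\right) = \left(- \frac{11459}{449}\right) \left(-17\right) = \frac{194803}{449}$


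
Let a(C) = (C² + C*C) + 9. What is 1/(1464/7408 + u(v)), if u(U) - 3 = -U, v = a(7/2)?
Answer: -463/14030 ≈ -0.033001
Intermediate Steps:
a(C) = 9 + 2*C² (a(C) = (C² + C²) + 9 = 2*C² + 9 = 9 + 2*C²)
v = 67/2 (v = 9 + 2*(7/2)² = 9 + 2*(49/4) = 9 + 49/2 = 67/2 ≈ 33.500)
u(U) = 3 - U
1/(1464/7408 + u(v)) = 1/(1464/7408 + (3 - 1*67/2)) = 1/(1464*(1/7408) + (3 - 67/2)) = 1/(183/926 - 61/2) = 1/(-14030/463) = -463/14030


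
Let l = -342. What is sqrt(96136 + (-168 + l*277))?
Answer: sqrt(1234) ≈ 35.128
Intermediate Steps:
sqrt(96136 + (-168 + l*277)) = sqrt(96136 + (-168 - 342*277)) = sqrt(96136 + (-168 - 94734)) = sqrt(96136 - 94902) = sqrt(1234)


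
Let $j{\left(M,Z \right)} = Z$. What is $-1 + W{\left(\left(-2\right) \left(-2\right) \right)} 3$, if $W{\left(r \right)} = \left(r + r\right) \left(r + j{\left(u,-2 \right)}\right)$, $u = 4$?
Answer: $47$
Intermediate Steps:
$W{\left(r \right)} = 2 r \left(-2 + r\right)$ ($W{\left(r \right)} = \left(r + r\right) \left(r - 2\right) = 2 r \left(-2 + r\right)$)
$-1 + W{\left(\left(-2\right) \left(-2\right) \right)} 3 = -1 + 2 \left(\left(-2\right) \left(-2\right)\right) \left(-2 - -4\right) 3 = -1 + 2 \cdot 4 \left(-2 + 4\right) 3 = -1 + 2 \cdot 4 \cdot 2 \cdot 3 = -1 + 16 \cdot 3 = -1 + 48 = 47$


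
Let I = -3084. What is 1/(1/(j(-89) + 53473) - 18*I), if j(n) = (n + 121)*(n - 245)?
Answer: 42785/2375080921 ≈ 1.8014e-5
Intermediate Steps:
j(n) = (-245 + n)*(121 + n) (j(n) = (121 + n)*(-245 + n) = (-245 + n)*(121 + n))
1/(1/(j(-89) + 53473) - 18*I) = 1/(1/((-29645 + (-89)**2 - 124*(-89)) + 53473) - 18*(-3084)) = 1/(1/((-29645 + 7921 + 11036) + 53473) + 55512) = 1/(1/(-10688 + 53473) + 55512) = 1/(1/42785 + 55512) = 1/(2375080921/42785) = 42785/2375080921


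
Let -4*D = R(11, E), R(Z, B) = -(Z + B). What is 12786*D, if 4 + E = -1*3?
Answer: 12786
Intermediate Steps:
E = -7 (E = -4 - 1*3 = -4 - 3 = -7)
R(Z, B) = -B - Z (R(Z, B) = -(B + Z) = -B - Z)
D = 1 (D = -(-1*(-7) - 1*11)/4 = -(7 - 11)/4 = -1/4*(-4) = 1)
12786*D = 12786*1 = 12786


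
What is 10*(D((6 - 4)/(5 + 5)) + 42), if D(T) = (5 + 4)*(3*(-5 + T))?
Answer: -876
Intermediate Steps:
D(T) = -135 + 27*T (D(T) = 9*(-15 + 3*T) = -135 + 27*T)
10*(D((6 - 4)/(5 + 5)) + 42) = 10*((-135 + 27*((6 - 4)/(5 + 5))) + 42) = 10*((-135 + 27*(2/10)) + 42) = 10*((-135 + 27*(2*(⅒))) + 42) = 10*((-135 + 27*(⅕)) + 42) = 10*((-135 + 27/5) + 42) = 10*(-648/5 + 42) = 10*(-438/5) = -876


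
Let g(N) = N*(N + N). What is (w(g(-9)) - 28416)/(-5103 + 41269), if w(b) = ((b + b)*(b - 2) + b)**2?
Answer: 1352089794/18083 ≈ 74771.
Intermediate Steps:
g(N) = 2*N**2 (g(N) = N*(2*N) = 2*N**2)
w(b) = (b + 2*b*(-2 + b))**2 (w(b) = ((2*b)*(-2 + b) + b)**2 = (2*b*(-2 + b) + b)**2 = (b + 2*b*(-2 + b))**2)
(w(g(-9)) - 28416)/(-5103 + 41269) = ((2*(-9)**2)**2*(-3 + 2*(2*(-9)**2))**2 - 28416)/(-5103 + 41269) = ((2*81)**2*(-3 + 2*(2*81))**2 - 28416)/36166 = (162**2*(-3 + 2*162)**2 - 28416)*(1/36166) = (26244*(-3 + 324)**2 - 28416)*(1/36166) = (26244*321**2 - 28416)*(1/36166) = (26244*103041 - 28416)*(1/36166) = (2704208004 - 28416)*(1/36166) = 2704179588*(1/36166) = 1352089794/18083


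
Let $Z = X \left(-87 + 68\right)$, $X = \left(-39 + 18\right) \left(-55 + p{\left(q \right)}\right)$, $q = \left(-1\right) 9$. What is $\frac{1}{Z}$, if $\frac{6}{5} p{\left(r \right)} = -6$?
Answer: $- \frac{1}{23940} \approx -4.1771 \cdot 10^{-5}$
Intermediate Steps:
$q = -9$
$p{\left(r \right)} = -5$ ($p{\left(r \right)} = \frac{5}{6} \left(-6\right) = -5$)
$X = 1260$ ($X = \left(-39 + 18\right) \left(-55 - 5\right) = \left(-21\right) \left(-60\right) = 1260$)
$Z = -23940$ ($Z = 1260 \left(-87 + 68\right) = 1260 \left(-19\right) = -23940$)
$\frac{1}{Z} = \frac{1}{-23940} = - \frac{1}{23940}$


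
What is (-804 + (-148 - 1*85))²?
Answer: 1075369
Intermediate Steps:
(-804 + (-148 - 1*85))² = (-804 + (-148 - 85))² = (-804 - 233)² = (-1037)² = 1075369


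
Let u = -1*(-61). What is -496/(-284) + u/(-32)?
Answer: -363/2272 ≈ -0.15977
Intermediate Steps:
u = 61
-496/(-284) + u/(-32) = -496/(-284) + 61/(-32) = -496*(-1/284) + 61*(-1/32) = 124/71 - 61/32 = -363/2272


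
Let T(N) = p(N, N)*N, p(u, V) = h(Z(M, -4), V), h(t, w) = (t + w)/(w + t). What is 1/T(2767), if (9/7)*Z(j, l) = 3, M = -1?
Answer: 1/2767 ≈ 0.00036140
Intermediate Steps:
Z(j, l) = 7/3 (Z(j, l) = (7/9)*3 = 7/3)
h(t, w) = 1 (h(t, w) = (t + w)/(t + w) = 1)
p(u, V) = 1
T(N) = N (T(N) = 1*N = N)
1/T(2767) = 1/2767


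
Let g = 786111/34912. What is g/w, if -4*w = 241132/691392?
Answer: -16984714266/65768753 ≈ -258.25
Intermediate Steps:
g = 786111/34912 (g = 786111*(1/34912) = 786111/34912 ≈ 22.517)
w = -60283/691392 ≈ -0.087191
g/w = 786111/(34912*(-60283/691392)) = (786111/34912)*(-691392/60283) = -16984714266/65768753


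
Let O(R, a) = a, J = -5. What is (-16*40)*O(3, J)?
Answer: 3200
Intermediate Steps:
(-16*40)*O(3, J) = -16*40*(-5) = -640*(-5) = 3200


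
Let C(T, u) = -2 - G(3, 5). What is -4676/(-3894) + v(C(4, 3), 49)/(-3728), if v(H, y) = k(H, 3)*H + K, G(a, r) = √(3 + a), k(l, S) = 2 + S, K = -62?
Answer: 1107031/907302 + 5*√6/3728 ≈ 1.2234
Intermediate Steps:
C(T, u) = -2 - √6 (C(T, u) = -2 - √(3 + 3) = -2 - √6)
v(H, y) = -62 + 5*H (v(H, y) = (2 + 3)*H - 62 = 5*H - 62 = -62 + 5*H)
-4676/(-3894) + v(C(4, 3), 49)/(-3728) = -4676/(-3894) + (-62 + 5*(-2 - √6))/(-3728) = -4676*(-1/3894) + (-62 + (-10 - 5*√6))*(-1/3728) = 2338/1947 + (-72 - 5*√6)*(-1/3728) = 2338/1947 + (9/466 + 5*√6/3728) = 1107031/907302 + 5*√6/3728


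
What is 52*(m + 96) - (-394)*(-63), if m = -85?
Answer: -24250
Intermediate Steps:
52*(m + 96) - (-394)*(-63) = 52*(-85 + 96) - (-394)*(-63) = 52*11 - 1*24822 = 572 - 24822 = -24250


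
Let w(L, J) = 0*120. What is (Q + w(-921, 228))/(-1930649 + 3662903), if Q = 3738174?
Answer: 623029/288709 ≈ 2.1580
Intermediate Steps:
w(L, J) = 0
(Q + w(-921, 228))/(-1930649 + 3662903) = (3738174 + 0)/(-1930649 + 3662903) = 3738174/1732254 = 3738174*(1/1732254) = 623029/288709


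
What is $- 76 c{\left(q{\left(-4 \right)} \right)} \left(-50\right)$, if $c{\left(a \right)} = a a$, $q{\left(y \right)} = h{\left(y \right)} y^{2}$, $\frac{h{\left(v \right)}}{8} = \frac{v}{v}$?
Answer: $62259200$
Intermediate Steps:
$h{\left(v \right)} = 8$ ($h{\left(v \right)} = 8 \frac{v}{v} = 8 \cdot 1 = 8$)
$q{\left(y \right)} = 8 y^{2}$
$c{\left(a \right)} = a^{2}$
$- 76 c{\left(q{\left(-4 \right)} \right)} \left(-50\right) = - 76 \left(8 \left(-4\right)^{2}\right)^{2} \left(-50\right) = - 76 \left(8 \cdot 16\right)^{2} \left(-50\right) = - 76 \cdot 128^{2} \left(-50\right) = \left(-76\right) 16384 \left(-50\right) = \left(-1245184\right) \left(-50\right) = 62259200$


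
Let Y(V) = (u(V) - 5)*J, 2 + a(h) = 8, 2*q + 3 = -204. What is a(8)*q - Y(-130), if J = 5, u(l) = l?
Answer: 54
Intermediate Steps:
q = -207/2 (q = -3/2 + (½)*(-204) = -3/2 - 102 = -207/2 ≈ -103.50)
a(h) = 6 (a(h) = -2 + 8 = 6)
Y(V) = -25 + 5*V (Y(V) = (V - 5)*5 = (-5 + V)*5 = -25 + 5*V)
a(8)*q - Y(-130) = 6*(-207/2) - (-25 + 5*(-130)) = -621 - (-25 - 650) = -621 - 1*(-675) = -621 + 675 = 54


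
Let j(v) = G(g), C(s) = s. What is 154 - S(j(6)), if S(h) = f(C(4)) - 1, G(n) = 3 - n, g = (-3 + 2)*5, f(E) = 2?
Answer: 153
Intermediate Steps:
g = -5 (g = -1*5 = -5)
j(v) = 8 (j(v) = 3 - 1*(-5) = 3 + 5 = 8)
S(h) = 1 (S(h) = 2 - 1 = 1)
154 - S(j(6)) = 154 - 1*1 = 154 - 1 = 153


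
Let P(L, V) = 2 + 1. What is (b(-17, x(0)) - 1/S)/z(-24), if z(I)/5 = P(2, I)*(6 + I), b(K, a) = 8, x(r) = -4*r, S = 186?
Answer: -1487/50220 ≈ -0.029610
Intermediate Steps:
P(L, V) = 3
z(I) = 90 + 15*I (z(I) = 5*(3*(6 + I)) = 5*(18 + 3*I) = 90 + 15*I)
(b(-17, x(0)) - 1/S)/z(-24) = (8 - 1/186)/(90 + 15*(-24)) = (8 - 1*1/186)/(90 - 360) = (8 - 1/186)/(-270) = (1487/186)*(-1/270) = -1487/50220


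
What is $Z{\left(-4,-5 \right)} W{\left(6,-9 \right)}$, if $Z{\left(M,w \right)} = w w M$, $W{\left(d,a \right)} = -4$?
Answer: $400$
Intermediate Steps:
$Z{\left(M,w \right)} = M w^{2}$ ($Z{\left(M,w \right)} = w^{2} M = M w^{2}$)
$Z{\left(-4,-5 \right)} W{\left(6,-9 \right)} = - 4 \left(-5\right)^{2} \left(-4\right) = \left(-4\right) 25 \left(-4\right) = \left(-100\right) \left(-4\right) = 400$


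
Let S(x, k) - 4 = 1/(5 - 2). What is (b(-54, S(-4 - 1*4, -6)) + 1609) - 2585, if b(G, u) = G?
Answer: -1030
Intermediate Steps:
S(x, k) = 13/3 (S(x, k) = 4 + 1/(5 - 2) = 4 + 1/3 = 4 + ⅓ = 13/3)
(b(-54, S(-4 - 1*4, -6)) + 1609) - 2585 = (-54 + 1609) - 2585 = 1555 - 2585 = -1030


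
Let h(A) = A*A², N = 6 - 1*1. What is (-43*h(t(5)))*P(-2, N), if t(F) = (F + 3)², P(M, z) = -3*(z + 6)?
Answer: 371982336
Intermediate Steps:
N = 5 (N = 6 - 1 = 5)
P(M, z) = -18 - 3*z (P(M, z) = -3*(6 + z) = -18 - 3*z)
t(F) = (3 + F)²
h(A) = A³
(-43*h(t(5)))*P(-2, N) = (-43*(3 + 5)⁶)*(-18 - 3*5) = (-43*(8²)³)*(-18 - 15) = -43*64³*(-33) = -43*262144*(-33) = -11272192*(-33) = 371982336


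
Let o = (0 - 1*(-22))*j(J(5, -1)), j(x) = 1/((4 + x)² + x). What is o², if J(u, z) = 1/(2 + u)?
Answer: 290521/179776 ≈ 1.6160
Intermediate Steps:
j(x) = 1/(x + (4 + x)²)
o = 539/424 (o = (0 - 1*(-22))/(1/(2 + 5) + (4 + 1/(2 + 5))²) = (0 + 22)/(1/7 + (4 + 1/7)²) = 22/(⅐ + (4 + ⅐)²) = 22/(⅐ + (29/7)²) = 22/(⅐ + 841/49) = 22/(848/49) = 22*(49/848) = 539/424 ≈ 1.2712)
o² = (539/424)² = 290521/179776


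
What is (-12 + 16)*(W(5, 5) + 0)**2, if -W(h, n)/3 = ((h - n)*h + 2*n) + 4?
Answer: 7056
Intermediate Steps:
W(h, n) = -12 - 6*n - 3*h*(h - n) (W(h, n) = -3*(((h - n)*h + 2*n) + 4) = -3*((h*(h - n) + 2*n) + 4) = -3*((2*n + h*(h - n)) + 4) = -3*(4 + 2*n + h*(h - n)) = -12 - 6*n - 3*h*(h - n))
(-12 + 16)*(W(5, 5) + 0)**2 = (-12 + 16)*((-12 - 6*5 - 3*5**2 + 3*5*5) + 0)**2 = 4*((-12 - 30 - 3*25 + 75) + 0)**2 = 4*((-12 - 30 - 75 + 75) + 0)**2 = 4*(-42 + 0)**2 = 4*(-42)**2 = 4*1764 = 7056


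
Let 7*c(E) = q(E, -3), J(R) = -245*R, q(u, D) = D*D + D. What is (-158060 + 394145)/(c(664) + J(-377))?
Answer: 1652595/646561 ≈ 2.5560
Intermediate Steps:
q(u, D) = D + D² (q(u, D) = D² + D = D + D²)
c(E) = 6/7 (c(E) = (-3*(1 - 3))/7 = (-3*(-2))/7 = (⅐)*6 = 6/7)
(-158060 + 394145)/(c(664) + J(-377)) = (-158060 + 394145)/(6/7 - 245*(-377)) = 236085/(6/7 + 92365) = 236085/(646561/7) = 236085*(7/646561) = 1652595/646561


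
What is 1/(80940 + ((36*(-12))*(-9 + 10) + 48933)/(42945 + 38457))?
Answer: 27134/2196242127 ≈ 1.2355e-5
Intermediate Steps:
1/(80940 + ((36*(-12))*(-9 + 10) + 48933)/(42945 + 38457)) = 1/(80940 + (-432*1 + 48933)/81402) = 1/(80940 + (-432 + 48933)*(1/81402)) = 1/(80940 + 48501*(1/81402)) = 1/(80940 + 16167/27134) = 1/(2196242127/27134) = 27134/2196242127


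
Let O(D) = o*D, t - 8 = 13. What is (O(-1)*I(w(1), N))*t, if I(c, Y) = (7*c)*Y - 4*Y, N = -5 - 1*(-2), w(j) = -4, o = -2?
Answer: 4032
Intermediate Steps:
N = -3 (N = -5 + 2 = -3)
t = 21 (t = 8 + 13 = 21)
I(c, Y) = -4*Y + 7*Y*c (I(c, Y) = 7*Y*c - 4*Y = -4*Y + 7*Y*c)
O(D) = -2*D
(O(-1)*I(w(1), N))*t = ((-2*(-1))*(-3*(-4 + 7*(-4))))*21 = (2*(-3*(-4 - 28)))*21 = (2*(-3*(-32)))*21 = (2*96)*21 = 192*21 = 4032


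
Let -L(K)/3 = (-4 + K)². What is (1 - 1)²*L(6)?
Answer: 0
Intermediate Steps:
L(K) = -3*(-4 + K)²
(1 - 1)²*L(6) = (1 - 1)²*(-3*(-4 + 6)²) = 0²*(-3*2²) = 0*(-3*4) = 0*(-12) = 0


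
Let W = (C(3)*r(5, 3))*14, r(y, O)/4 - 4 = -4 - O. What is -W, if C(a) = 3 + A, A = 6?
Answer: 1512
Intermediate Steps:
r(y, O) = -4*O (r(y, O) = 16 + 4*(-4 - O) = 16 + (-16 - 4*O) = -4*O)
C(a) = 9 (C(a) = 3 + 6 = 9)
W = -1512 (W = (9*(-4*3))*14 = (9*(-12))*14 = -108*14 = -1512)
-W = -1*(-1512) = 1512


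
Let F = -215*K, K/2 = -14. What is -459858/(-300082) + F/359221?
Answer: 83498572129/53897878061 ≈ 1.5492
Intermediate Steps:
K = -28 (K = 2*(-14) = -28)
F = 6020 (F = -215*(-28) = 6020)
-459858/(-300082) + F/359221 = -459858/(-300082) + 6020/359221 = -459858*(-1/300082) + 6020*(1/359221) = 229929/150041 + 6020/359221 = 83498572129/53897878061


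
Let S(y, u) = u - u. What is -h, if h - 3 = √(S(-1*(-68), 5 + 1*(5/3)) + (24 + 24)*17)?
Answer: -3 - 4*√51 ≈ -31.566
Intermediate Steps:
S(y, u) = 0
h = 3 + 4*√51 (h = 3 + √(0 + (24 + 24)*17) = 3 + √(0 + 48*17) = 3 + √(0 + 816) = 3 + √816 = 3 + 4*√51 ≈ 31.566)
-h = -(3 + 4*√51) = -3 - 4*√51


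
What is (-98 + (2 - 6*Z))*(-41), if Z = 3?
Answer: 4674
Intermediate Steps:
(-98 + (2 - 6*Z))*(-41) = (-98 + (2 - 6*3))*(-41) = (-98 + (2 - 18))*(-41) = (-98 - 16)*(-41) = -114*(-41) = 4674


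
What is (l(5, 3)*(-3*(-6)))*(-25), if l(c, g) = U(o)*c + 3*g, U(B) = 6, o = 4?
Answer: -17550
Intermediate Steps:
l(c, g) = 3*g + 6*c (l(c, g) = 6*c + 3*g = 3*g + 6*c)
(l(5, 3)*(-3*(-6)))*(-25) = ((3*3 + 6*5)*(-3*(-6)))*(-25) = ((9 + 30)*18)*(-25) = (39*18)*(-25) = 702*(-25) = -17550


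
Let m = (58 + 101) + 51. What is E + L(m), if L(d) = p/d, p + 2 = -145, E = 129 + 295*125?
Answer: 370033/10 ≈ 37003.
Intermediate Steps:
E = 37004 (E = 129 + 36875 = 37004)
p = -147 (p = -2 - 145 = -147)
m = 210 (m = 159 + 51 = 210)
L(d) = -147/d
E + L(m) = 37004 - 147/210 = 37004 - 147*1/210 = 37004 - 7/10 = 370033/10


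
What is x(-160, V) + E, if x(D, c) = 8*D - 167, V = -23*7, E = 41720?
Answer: 40273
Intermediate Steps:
V = -161
x(D, c) = -167 + 8*D
x(-160, V) + E = (-167 + 8*(-160)) + 41720 = (-167 - 1280) + 41720 = -1447 + 41720 = 40273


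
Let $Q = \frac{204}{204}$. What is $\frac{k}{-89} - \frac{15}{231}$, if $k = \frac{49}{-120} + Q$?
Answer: $- \frac{58867}{822360} \approx -0.071583$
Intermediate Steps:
$Q = 1$ ($Q = 204 \cdot \frac{1}{204} = 1$)
$k = \frac{71}{120}$ ($k = \frac{49}{-120} + 1 = 49 \left(- \frac{1}{120}\right) + 1 = - \frac{49}{120} + 1 = \frac{71}{120} \approx 0.59167$)
$\frac{k}{-89} - \frac{15}{231} = \frac{71}{120 \left(-89\right)} - \frac{15}{231} = \frac{71}{120} \left(- \frac{1}{89}\right) - \frac{5}{77} = - \frac{71}{10680} - \frac{5}{77} = - \frac{58867}{822360}$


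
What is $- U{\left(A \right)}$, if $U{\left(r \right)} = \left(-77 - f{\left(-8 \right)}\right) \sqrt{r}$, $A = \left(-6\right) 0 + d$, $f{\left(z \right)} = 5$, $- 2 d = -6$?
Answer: $82 \sqrt{3} \approx 142.03$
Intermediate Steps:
$d = 3$ ($d = \left(- \frac{1}{2}\right) \left(-6\right) = 3$)
$A = 3$ ($A = \left(-6\right) 0 + 3 = 0 + 3 = 3$)
$U{\left(r \right)} = - 82 \sqrt{r}$ ($U{\left(r \right)} = \left(-77 - 5\right) \sqrt{r} = - 82 \sqrt{r}$)
$- U{\left(A \right)} = - \left(-82\right) \sqrt{3} = 82 \sqrt{3}$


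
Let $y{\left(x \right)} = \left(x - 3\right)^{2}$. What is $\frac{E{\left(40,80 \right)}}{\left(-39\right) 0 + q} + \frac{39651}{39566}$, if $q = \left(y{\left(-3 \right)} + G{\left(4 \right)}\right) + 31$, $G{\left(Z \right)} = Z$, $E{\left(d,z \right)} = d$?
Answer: $\frac{4397861}{2809186} \approx 1.5655$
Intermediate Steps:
$y{\left(x \right)} = \left(-3 + x\right)^{2}$
$q = 71$ ($q = \left(\left(-3 - 3\right)^{2} + 4\right) + 31 = \left(\left(-6\right)^{2} + 4\right) + 31 = \left(36 + 4\right) + 31 = 40 + 31 = 71$)
$\frac{E{\left(40,80 \right)}}{\left(-39\right) 0 + q} + \frac{39651}{39566} = \frac{40}{\left(-39\right) 0 + 71} + \frac{39651}{39566} = \frac{40}{0 + 71} + 39651 \cdot \frac{1}{39566} = \frac{40}{71} + \frac{39651}{39566} = \frac{4397861}{2809186}$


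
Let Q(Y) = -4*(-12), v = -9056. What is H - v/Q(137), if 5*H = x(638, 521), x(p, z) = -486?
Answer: 1372/15 ≈ 91.467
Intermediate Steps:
Q(Y) = 48
H = -486/5 (H = (1/5)*(-486) = -486/5 ≈ -97.200)
H - v/Q(137) = -486/5 - (-9056)/48 = -486/5 - 1*(-566/3) = -486/5 + 566/3 = 1372/15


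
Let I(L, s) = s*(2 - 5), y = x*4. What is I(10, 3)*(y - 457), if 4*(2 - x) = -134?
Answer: 2835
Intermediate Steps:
x = 71/2 (x = 2 - ¼*(-134) = 2 + 67/2 = 71/2 ≈ 35.500)
y = 142 (y = (71/2)*4 = 142)
I(L, s) = -3*s (I(L, s) = s*(-3) = -3*s)
I(10, 3)*(y - 457) = (-3*3)*(142 - 457) = -9*(-315) = 2835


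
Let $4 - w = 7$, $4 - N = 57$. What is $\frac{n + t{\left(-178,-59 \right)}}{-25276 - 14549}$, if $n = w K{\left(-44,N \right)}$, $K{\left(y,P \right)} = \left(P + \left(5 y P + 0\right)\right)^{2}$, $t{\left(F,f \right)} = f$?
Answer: $\frac{404167406}{39825} \approx 10149.0$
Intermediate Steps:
$N = -53$ ($N = 4 - 57 = -53$)
$w = -3$ ($w = 4 - 7 = -3$)
$K{\left(y,P \right)} = \left(P + 5 P y\right)^{2}$ ($K{\left(y,P \right)} = \left(P + \left(5 P y + 0\right)\right)^{2} = \left(P + 5 P y\right)^{2}$)
$n = -404167347$ ($n = - 3 \left(-53\right)^{2} \left(1 + 5 \left(-44\right)\right)^{2} = - 3 \cdot 2809 \left(1 - 220\right)^{2} = - 3 \cdot 2809 \left(-219\right)^{2} = - 3 \cdot 2809 \cdot 47961 = \left(-3\right) 134722449 = -404167347$)
$\frac{n + t{\left(-178,-59 \right)}}{-25276 - 14549} = \frac{-404167347 - 59}{-25276 - 14549} = - \frac{404167406}{-39825} = \left(-404167406\right) \left(- \frac{1}{39825}\right) = \frac{404167406}{39825}$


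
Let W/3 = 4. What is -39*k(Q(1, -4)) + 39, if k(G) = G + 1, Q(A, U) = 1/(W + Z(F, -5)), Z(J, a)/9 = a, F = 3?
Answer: 13/11 ≈ 1.1818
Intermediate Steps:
W = 12 (W = 3*4 = 12)
Z(J, a) = 9*a
Q(A, U) = -1/33 (Q(A, U) = 1/(12 + 9*(-5)) = 1/(12 - 45) = 1/(-33) = -1/33)
k(G) = 1 + G
-39*k(Q(1, -4)) + 39 = -39*(1 - 1/33) + 39 = -39*32/33 + 39 = -416/11 + 39 = 13/11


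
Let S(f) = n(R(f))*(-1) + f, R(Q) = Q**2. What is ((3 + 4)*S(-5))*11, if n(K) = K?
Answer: -2310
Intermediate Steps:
S(f) = f - f**2 (S(f) = f**2*(-1) + f = -f**2 + f = f - f**2)
((3 + 4)*S(-5))*11 = ((3 + 4)*(-5*(1 - 1*(-5))))*11 = (7*(-5*(1 + 5)))*11 = (7*(-5*6))*11 = (7*(-30))*11 = -210*11 = -2310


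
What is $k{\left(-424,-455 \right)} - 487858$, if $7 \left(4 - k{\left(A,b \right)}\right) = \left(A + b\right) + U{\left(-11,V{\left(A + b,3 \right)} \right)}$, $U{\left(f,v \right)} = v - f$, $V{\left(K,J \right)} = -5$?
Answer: $- \frac{3414105}{7} \approx -4.8773 \cdot 10^{5}$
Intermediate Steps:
$k{\left(A,b \right)} = \frac{22}{7} - \frac{A}{7} - \frac{b}{7}$ ($k{\left(A,b \right)} = 4 - \frac{\left(A + b\right) - -6}{7} = 4 - \frac{\left(A + b\right) + \left(-5 + 11\right)}{7} = 4 - \frac{\left(A + b\right) + 6}{7} = 4 - \frac{6 + A + b}{7} = 4 - \left(\frac{6}{7} + \frac{A}{7} + \frac{b}{7}\right) = \frac{22}{7} - \frac{A}{7} - \frac{b}{7}$)
$k{\left(-424,-455 \right)} - 487858 = \left(\frac{22}{7} - - \frac{424}{7} - -65\right) - 487858 = \left(\frac{22}{7} + \frac{424}{7} + 65\right) - 487858 = \frac{901}{7} - 487858 = - \frac{3414105}{7}$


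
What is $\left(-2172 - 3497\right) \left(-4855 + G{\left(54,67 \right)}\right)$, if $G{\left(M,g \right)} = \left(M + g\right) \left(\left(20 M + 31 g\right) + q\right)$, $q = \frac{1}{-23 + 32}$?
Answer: $- \frac{19242847931}{9} \approx -2.1381 \cdot 10^{9}$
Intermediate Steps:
$q = \frac{1}{9} \approx 0.11111$
$G{\left(M,g \right)} = \left(M + g\right) \left(\frac{1}{9} + 20 M + 31 g\right)$ ($G{\left(M,g \right)} = \left(M + g\right) \left(\left(20 M + 31 g\right) + \frac{1}{9}\right) = \left(M + g\right) \left(\frac{1}{9} + 20 M + 31 g\right)$)
$\left(-2172 - 3497\right) \left(-4855 + G{\left(54,67 \right)}\right) = \left(-2172 - 3497\right) \left(-4855 + \left(20 \cdot 54^{2} + 31 \cdot 67^{2} + \frac{1}{9} \cdot 54 + \frac{1}{9} \cdot 67 + 51 \cdot 54 \cdot 67\right)\right) = - 5669 \left(-4855 + \left(20 \cdot 2916 + 31 \cdot 4489 + 6 + \frac{67}{9} + 184518\right)\right) = - 5669 \left(-4855 + \left(58320 + 139159 + 6 + \frac{67}{9} + 184518\right)\right) = - 5669 \left(-4855 + \frac{3438094}{9}\right) = \left(-5669\right) \frac{3394399}{9} = - \frac{19242847931}{9}$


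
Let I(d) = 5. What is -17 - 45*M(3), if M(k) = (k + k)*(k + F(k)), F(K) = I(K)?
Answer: -2177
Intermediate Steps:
F(K) = 5
M(k) = 2*k*(5 + k) (M(k) = (k + k)*(k + 5) = (2*k)*(5 + k) = 2*k*(5 + k))
-17 - 45*M(3) = -17 - 90*3*(5 + 3) = -17 - 90*3*8 = -17 - 45*48 = -17 - 2160 = -2177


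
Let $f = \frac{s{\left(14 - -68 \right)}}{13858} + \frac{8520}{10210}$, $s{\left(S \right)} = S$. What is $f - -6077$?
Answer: $\frac{1048725282}{172549} \approx 6077.8$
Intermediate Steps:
$f = \frac{145009}{172549}$ ($f = \frac{14 - -68}{13858} + \frac{8520}{10210} = \left(14 + 68\right) \frac{1}{13858} + 8520 \cdot \frac{1}{10210} = 82 \cdot \frac{1}{13858} + \frac{852}{1021} = \frac{1}{169} + \frac{852}{1021} = \frac{145009}{172549} \approx 0.84039$)
$f - -6077 = \frac{145009}{172549} - -6077 = \frac{145009}{172549} + 6077 = \frac{1048725282}{172549}$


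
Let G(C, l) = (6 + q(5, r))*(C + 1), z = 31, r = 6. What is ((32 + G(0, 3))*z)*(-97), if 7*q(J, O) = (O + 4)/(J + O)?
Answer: -8828552/77 ≈ -1.1466e+5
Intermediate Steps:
q(J, O) = (4 + O)/(7*(J + O)) (q(J, O) = ((O + 4)/(J + O))/7 = ((4 + O)/(J + O))/7 = (4 + O)/(7*(J + O)))
G(C, l) = 472/77 + 472*C/77 (G(C, l) = (6 + (4 + 6)/(7*(5 + 6)))*(C + 1) = (6 + (⅐)*10/11)*(1 + C) = (6 + (⅐)*(1/11)*10)*(1 + C) = (6 + 10/77)*(1 + C) = 472*(1 + C)/77 = 472/77 + 472*C/77)
((32 + G(0, 3))*z)*(-97) = ((32 + (472/77 + (472/77)*0))*31)*(-97) = ((32 + (472/77 + 0))*31)*(-97) = ((32 + 472/77)*31)*(-97) = ((2936/77)*31)*(-97) = (91016/77)*(-97) = -8828552/77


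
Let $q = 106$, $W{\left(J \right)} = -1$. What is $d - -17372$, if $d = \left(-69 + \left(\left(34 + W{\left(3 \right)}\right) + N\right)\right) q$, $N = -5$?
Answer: $13026$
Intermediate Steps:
$d = -4346$ ($d = \left(-69 + \left(\left(34 - 1\right) - 5\right)\right) 106 = \left(-69 + \left(33 - 5\right)\right) 106 = \left(-69 + 28\right) 106 = \left(-41\right) 106 = -4346$)
$d - -17372 = -4346 - -17372 = -4346 + 17372 = 13026$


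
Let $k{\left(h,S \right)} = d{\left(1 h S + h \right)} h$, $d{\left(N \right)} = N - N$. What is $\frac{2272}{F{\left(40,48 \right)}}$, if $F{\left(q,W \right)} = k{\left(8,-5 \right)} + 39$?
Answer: $\frac{2272}{39} \approx 58.256$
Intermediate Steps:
$d{\left(N \right)} = 0$
$k{\left(h,S \right)} = 0$ ($k{\left(h,S \right)} = 0 h = 0$)
$F{\left(q,W \right)} = 39$ ($F{\left(q,W \right)} = 0 + 39 = 39$)
$\frac{2272}{F{\left(40,48 \right)}} = \frac{2272}{39}$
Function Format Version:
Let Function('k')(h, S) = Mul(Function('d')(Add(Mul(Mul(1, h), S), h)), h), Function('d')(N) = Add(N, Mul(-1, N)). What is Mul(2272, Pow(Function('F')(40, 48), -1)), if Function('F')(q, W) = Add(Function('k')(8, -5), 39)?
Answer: Rational(2272, 39) ≈ 58.256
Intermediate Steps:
Function('d')(N) = 0
Function('k')(h, S) = 0 (Function('k')(h, S) = Mul(0, h) = 0)
Function('F')(q, W) = 39 (Function('F')(q, W) = Add(0, 39) = 39)
Mul(2272, Pow(Function('F')(40, 48), -1)) = Mul(2272, Pow(39, -1)) = Mul(2272, Rational(1, 39)) = Rational(2272, 39)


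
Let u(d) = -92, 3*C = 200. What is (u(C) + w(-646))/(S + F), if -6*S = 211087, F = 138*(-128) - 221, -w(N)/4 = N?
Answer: -14952/318397 ≈ -0.046960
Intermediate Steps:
C = 200/3 (C = (1/3)*200 = 200/3 ≈ 66.667)
w(N) = -4*N
F = -17885 (F = -17664 - 221 = -17885)
S = -211087/6 (S = -1/6*211087 = -211087/6 ≈ -35181.)
(u(C) + w(-646))/(S + F) = (-92 - 4*(-646))/(-211087/6 - 17885) = (-92 + 2584)/(-318397/6) = 2492*(-6/318397) = -14952/318397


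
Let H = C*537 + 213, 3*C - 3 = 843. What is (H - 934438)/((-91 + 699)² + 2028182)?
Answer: -782791/2397846 ≈ -0.32646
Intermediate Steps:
C = 282 (C = 1 + (⅓)*843 = 1 + 281 = 282)
H = 151647 (H = 282*537 + 213 = 151434 + 213 = 151647)
(H - 934438)/((-91 + 699)² + 2028182) = (151647 - 934438)/((-91 + 699)² + 2028182) = -782791/(608² + 2028182) = -782791/(369664 + 2028182) = -782791/2397846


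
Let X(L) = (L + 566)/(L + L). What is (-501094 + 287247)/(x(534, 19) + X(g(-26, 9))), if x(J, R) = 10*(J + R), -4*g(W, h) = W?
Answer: -5560022/144925 ≈ -38.365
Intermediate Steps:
g(W, h) = -W/4
X(L) = (566 + L)/(2*L) (X(L) = (566 + L)/((2*L)) = (566 + L)*(1/(2*L)) = (566 + L)/(2*L))
x(J, R) = 10*J + 10*R
(-501094 + 287247)/(x(534, 19) + X(g(-26, 9))) = (-501094 + 287247)/((10*534 + 10*19) + (566 - ¼*(-26))/(2*((-¼*(-26))))) = -213847/((5340 + 190) + (566 + 13/2)/(2*(13/2))) = -213847/(5530 + (½)*(2/13)*(1145/2)) = -213847/(5530 + 1145/26) = -213847/144925/26 = -213847*26/144925 = -5560022/144925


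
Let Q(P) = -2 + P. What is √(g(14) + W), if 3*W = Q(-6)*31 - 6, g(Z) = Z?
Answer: 2*I*√159/3 ≈ 8.4063*I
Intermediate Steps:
W = -254/3 (W = ((-2 - 6)*31 - 6)/3 = (-8*31 - 6)/3 = (-248 - 6)/3 = (⅓)*(-254) = -254/3 ≈ -84.667)
√(g(14) + W) = √(14 - 254/3) = √(-212/3) = 2*I*√159/3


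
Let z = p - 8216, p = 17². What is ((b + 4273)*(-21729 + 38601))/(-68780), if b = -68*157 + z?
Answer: 636252/181 ≈ 3515.2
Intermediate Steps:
p = 289
z = -7927 (z = 289 - 8216 = -7927)
b = -18603 (b = -68*157 - 7927 = -10676 - 7927 = -18603)
((b + 4273)*(-21729 + 38601))/(-68780) = ((-18603 + 4273)*(-21729 + 38601))/(-68780) = -14330*16872*(-1/68780) = -241775760*(-1/68780) = 636252/181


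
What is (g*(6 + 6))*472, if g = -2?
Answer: -11328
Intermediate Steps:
(g*(6 + 6))*472 = -2*(6 + 6)*472 = -2*12*472 = -24*472 = -11328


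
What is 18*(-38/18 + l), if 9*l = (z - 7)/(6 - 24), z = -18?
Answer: -317/9 ≈ -35.222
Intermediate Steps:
l = 25/162 (l = ((-18 - 7)/(6 - 24))/9 = (-25/(-18))/9 = (-25*(-1/18))/9 = (⅑)*(25/18) = 25/162 ≈ 0.15432)
18*(-38/18 + l) = 18*(-38/18 + 25/162) = 18*(-38*1/18 + 25/162) = 18*(-19/9 + 25/162) = 18*(-317/162) = -317/9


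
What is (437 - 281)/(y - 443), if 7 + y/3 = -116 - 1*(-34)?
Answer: -78/355 ≈ -0.21972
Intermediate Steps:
y = -267 (y = -21 + 3*(-116 - 1*(-34)) = -21 + 3*(-116 + 34) = -21 + 3*(-82) = -21 - 246 = -267)
(437 - 281)/(y - 443) = (437 - 281)/(-267 - 443) = 156/(-710) = 156*(-1/710) = -78/355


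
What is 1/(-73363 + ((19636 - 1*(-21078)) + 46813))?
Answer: 1/14164 ≈ 7.0601e-5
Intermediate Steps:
1/(-73363 + ((19636 - 1*(-21078)) + 46813)) = 1/(-73363 + ((19636 + 21078) + 46813)) = 1/(-73363 + (40714 + 46813)) = 1/(-73363 + 87527) = 1/14164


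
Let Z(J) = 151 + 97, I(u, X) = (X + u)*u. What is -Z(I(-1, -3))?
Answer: -248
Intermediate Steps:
I(u, X) = u*(X + u)
Z(J) = 248
-Z(I(-1, -3)) = -1*248 = -248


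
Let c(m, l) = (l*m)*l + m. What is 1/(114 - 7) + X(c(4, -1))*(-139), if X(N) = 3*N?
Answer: -356951/107 ≈ -3336.0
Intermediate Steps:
c(m, l) = m + m*l**2 (c(m, l) = m*l**2 + m = m + m*l**2)
1/(114 - 7) + X(c(4, -1))*(-139) = 1/(114 - 7) + (3*(4*(1 + (-1)**2)))*(-139) = 1/107 + (3*(4*(1 + 1)))*(-139) = 1/107 + (3*(4*2))*(-139) = 1/107 + (3*8)*(-139) = 1/107 + 24*(-139) = 1/107 - 3336 = -356951/107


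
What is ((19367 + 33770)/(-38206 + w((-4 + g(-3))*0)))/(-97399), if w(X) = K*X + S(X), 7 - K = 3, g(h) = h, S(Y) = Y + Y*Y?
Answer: 7591/531603742 ≈ 1.4279e-5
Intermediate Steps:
S(Y) = Y + Y**2
K = 4 (K = 7 - 1*3 = 7 - 3 = 4)
w(X) = 4*X + X*(1 + X)
((19367 + 33770)/(-38206 + w((-4 + g(-3))*0)))/(-97399) = ((19367 + 33770)/(-38206 + ((-4 - 3)*0)*(5 + (-4 - 3)*0)))/(-97399) = (53137/(-38206 + (-7*0)*(5 - 7*0)))*(-1/97399) = (53137/(-38206 + 0*(5 + 0)))*(-1/97399) = (53137/(-38206 + 0*5))*(-1/97399) = (53137/(-38206 + 0))*(-1/97399) = (53137/(-38206))*(-1/97399) = (53137*(-1/38206))*(-1/97399) = -7591/5458*(-1/97399) = 7591/531603742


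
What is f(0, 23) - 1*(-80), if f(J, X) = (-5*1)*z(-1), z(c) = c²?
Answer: 75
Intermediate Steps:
f(J, X) = -5 (f(J, X) = -5*1*(-1)² = -5*1 = -5)
f(0, 23) - 1*(-80) = -5 - 1*(-80) = -5 + 80 = 75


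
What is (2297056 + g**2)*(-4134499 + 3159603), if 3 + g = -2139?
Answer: -6712373437120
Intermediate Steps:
g = -2142 (g = -3 - 2139 = -2142)
(2297056 + g**2)*(-4134499 + 3159603) = (2297056 + (-2142)**2)*(-4134499 + 3159603) = (2297056 + 4588164)*(-974896) = 6885220*(-974896) = -6712373437120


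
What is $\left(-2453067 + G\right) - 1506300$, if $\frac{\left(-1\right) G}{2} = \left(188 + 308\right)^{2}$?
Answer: $-4451399$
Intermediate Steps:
$G = -492032$ ($G = - 2 \left(188 + 308\right)^{2} = - 2 \cdot 496^{2} = \left(-2\right) 246016 = -492032$)
$\left(-2453067 + G\right) - 1506300 = \left(-2453067 - 492032\right) - 1506300 = -2945099 - 1506300 = -4451399$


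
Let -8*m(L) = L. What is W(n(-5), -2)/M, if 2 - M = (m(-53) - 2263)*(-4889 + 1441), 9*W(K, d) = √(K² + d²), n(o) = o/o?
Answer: -√5/70019811 ≈ -3.1935e-8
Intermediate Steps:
n(o) = 1
m(L) = -L/8
W(K, d) = √(K² + d²)/9
M = -7779979 (M = 2 - (-⅛*(-53) - 2263)*(-4889 + 1441) = 2 - (53/8 - 2263)*(-3448) = 2 - (-18051)*(-3448)/8 = 2 - 1*7779981 = 2 - 7779981 = -7779979)
W(n(-5), -2)/M = (√(1² + (-2)²)/9)/(-7779979) = (√(1 + 4)/9)*(-1/7779979) = (√5/9)*(-1/7779979) = -√5/70019811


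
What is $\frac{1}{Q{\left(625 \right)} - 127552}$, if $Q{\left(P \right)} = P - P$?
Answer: $- \frac{1}{127552} \approx -7.8399 \cdot 10^{-6}$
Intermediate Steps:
$Q{\left(P \right)} = 0$
$\frac{1}{Q{\left(625 \right)} - 127552} = \frac{1}{0 - 127552} = \frac{1}{-127552} = - \frac{1}{127552}$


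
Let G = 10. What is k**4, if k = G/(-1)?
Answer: 10000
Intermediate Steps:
k = -10 (k = 10/(-1) = 10*(-1) = -10)
k**4 = (-10)**4 = 10000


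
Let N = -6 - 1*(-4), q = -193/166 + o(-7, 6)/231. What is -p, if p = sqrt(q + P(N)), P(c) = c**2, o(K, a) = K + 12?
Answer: -sqrt(4203910326)/38346 ≈ -1.6909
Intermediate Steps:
o(K, a) = 12 + K
q = -43753/38346 (q = -193/166 + (12 - 7)/231 = -193*1/166 + 5*(1/231) = -193/166 + 5/231 = -43753/38346 ≈ -1.1410)
N = -2 (N = -6 + 4 = -2)
p = sqrt(4203910326)/38346 (p = sqrt(-43753/38346 + (-2)**2) = sqrt(-43753/38346 + 4) = sqrt(109631/38346) = sqrt(4203910326)/38346 ≈ 1.6909)
-p = -sqrt(4203910326)/38346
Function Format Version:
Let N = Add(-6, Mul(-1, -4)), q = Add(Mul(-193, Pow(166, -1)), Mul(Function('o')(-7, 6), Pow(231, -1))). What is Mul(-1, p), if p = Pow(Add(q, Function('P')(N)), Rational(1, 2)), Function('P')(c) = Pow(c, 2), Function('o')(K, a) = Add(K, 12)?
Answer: Mul(Rational(-1, 38346), Pow(4203910326, Rational(1, 2))) ≈ -1.6909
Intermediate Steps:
Function('o')(K, a) = Add(12, K)
q = Rational(-43753, 38346) (q = Add(Mul(-193, Pow(166, -1)), Mul(Add(12, -7), Pow(231, -1))) = Add(Mul(-193, Rational(1, 166)), Mul(5, Rational(1, 231))) = Add(Rational(-193, 166), Rational(5, 231)) = Rational(-43753, 38346) ≈ -1.1410)
N = -2 (N = Add(-6, 4) = -2)
p = Mul(Rational(1, 38346), Pow(4203910326, Rational(1, 2))) (p = Pow(Add(Rational(-43753, 38346), Pow(-2, 2)), Rational(1, 2)) = Pow(Add(Rational(-43753, 38346), 4), Rational(1, 2)) = Pow(Rational(109631, 38346), Rational(1, 2)) = Mul(Rational(1, 38346), Pow(4203910326, Rational(1, 2))) ≈ 1.6909)
Mul(-1, p) = Mul(-1, Mul(Rational(1, 38346), Pow(4203910326, Rational(1, 2)))) = Mul(Rational(-1, 38346), Pow(4203910326, Rational(1, 2)))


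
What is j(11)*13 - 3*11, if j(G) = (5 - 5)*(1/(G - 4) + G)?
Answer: -33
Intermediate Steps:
j(G) = 0 (j(G) = 0*(1/(-4 + G) + G) = 0*(G + 1/(-4 + G)) = 0)
j(11)*13 - 3*11 = 0*13 - 3*11 = 0 - 33 = -33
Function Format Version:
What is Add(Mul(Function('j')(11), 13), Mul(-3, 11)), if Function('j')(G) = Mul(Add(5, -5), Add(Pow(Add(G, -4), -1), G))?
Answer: -33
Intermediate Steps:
Function('j')(G) = 0 (Function('j')(G) = Mul(0, Add(Pow(Add(-4, G), -1), G)) = Mul(0, Add(G, Pow(Add(-4, G), -1))) = 0)
Add(Mul(Function('j')(11), 13), Mul(-3, 11)) = Add(Mul(0, 13), Mul(-3, 11)) = Add(0, -33) = -33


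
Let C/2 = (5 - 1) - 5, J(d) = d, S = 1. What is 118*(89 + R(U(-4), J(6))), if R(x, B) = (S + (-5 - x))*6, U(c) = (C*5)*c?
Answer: -20650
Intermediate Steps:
C = -2 (C = 2*((5 - 1) - 5) = 2*(4 - 5) = 2*(-1) = -2)
U(c) = -10*c (U(c) = (-2*5)*c = -10*c)
R(x, B) = -24 - 6*x (R(x, B) = (1 + (-5 - x))*6 = (-4 - x)*6 = -24 - 6*x)
118*(89 + R(U(-4), J(6))) = 118*(89 + (-24 - (-60)*(-4))) = 118*(89 + (-24 - 6*40)) = 118*(89 + (-24 - 240)) = 118*(89 - 264) = 118*(-175) = -20650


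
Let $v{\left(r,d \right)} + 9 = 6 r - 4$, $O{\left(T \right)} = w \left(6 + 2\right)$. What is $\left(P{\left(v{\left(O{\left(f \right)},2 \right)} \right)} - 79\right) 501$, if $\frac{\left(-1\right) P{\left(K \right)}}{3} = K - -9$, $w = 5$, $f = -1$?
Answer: $-394287$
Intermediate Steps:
$O{\left(T \right)} = 40$ ($O{\left(T \right)} = 5 \left(6 + 2\right) = 5 \cdot 8 = 40$)
$v{\left(r,d \right)} = -13 + 6 r$ ($v{\left(r,d \right)} = -9 + \left(6 r - 4\right) = -9 + \left(-4 + 6 r\right) = -13 + 6 r$)
$P{\left(K \right)} = -27 - 3 K$ ($P{\left(K \right)} = - 3 \left(K - -9\right) = - 3 \left(K + 9\right) = - 3 \left(9 + K\right) = -27 - 3 K$)
$\left(P{\left(v{\left(O{\left(f \right)},2 \right)} \right)} - 79\right) 501 = \left(\left(-27 - 3 \left(-13 + 6 \cdot 40\right)\right) - 79\right) 501 = \left(\left(-27 - 3 \left(-13 + 240\right)\right) - 79\right) 501 = \left(\left(-27 - 681\right) - 79\right) 501 = \left(-708 - 79\right) 501 = \left(-787\right) 501 = -394287$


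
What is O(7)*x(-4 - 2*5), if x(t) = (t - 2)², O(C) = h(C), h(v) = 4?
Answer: 1024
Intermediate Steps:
O(C) = 4
x(t) = (-2 + t)²
O(7)*x(-4 - 2*5) = 4*(-2 + (-4 - 2*5))² = 4*(-2 + (-4 - 10))² = 4*(-2 - 14)² = 4*(-16)² = 4*256 = 1024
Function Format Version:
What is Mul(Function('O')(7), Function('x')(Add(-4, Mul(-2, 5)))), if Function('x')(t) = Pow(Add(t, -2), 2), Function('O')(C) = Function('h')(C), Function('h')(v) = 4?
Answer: 1024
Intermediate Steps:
Function('O')(C) = 4
Function('x')(t) = Pow(Add(-2, t), 2)
Mul(Function('O')(7), Function('x')(Add(-4, Mul(-2, 5)))) = Mul(4, Pow(Add(-2, Add(-4, Mul(-2, 5))), 2)) = Mul(4, Pow(Add(-2, Add(-4, -10)), 2)) = Mul(4, Pow(Add(-2, -14), 2)) = Mul(4, Pow(-16, 2)) = Mul(4, 256) = 1024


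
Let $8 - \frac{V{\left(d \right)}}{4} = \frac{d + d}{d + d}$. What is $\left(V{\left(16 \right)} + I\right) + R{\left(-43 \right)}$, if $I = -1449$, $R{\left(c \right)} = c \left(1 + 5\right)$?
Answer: $-1679$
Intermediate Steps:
$R{\left(c \right)} = 6 c$ ($R{\left(c \right)} = c 6 = 6 c$)
$V{\left(d \right)} = 28$ ($V{\left(d \right)} = 32 - 4 \frac{d + d}{d + d} = 32 - 4 \frac{2 d}{2 d} = 32 - 4 \cdot 2 d \frac{1}{2 d} = 32 - 4 = 28$)
$\left(V{\left(16 \right)} + I\right) + R{\left(-43 \right)} = \left(28 - 1449\right) + 6 \left(-43\right) = -1421 - 258 = -1679$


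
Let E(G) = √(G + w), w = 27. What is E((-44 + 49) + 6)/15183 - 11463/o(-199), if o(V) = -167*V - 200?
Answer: -3821/11011 + √38/15183 ≈ -0.34661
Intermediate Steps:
o(V) = -200 - 167*V
E(G) = √(27 + G) (E(G) = √(G + 27) = √(27 + G))
E((-44 + 49) + 6)/15183 - 11463/o(-199) = √(27 + ((-44 + 49) + 6))/15183 - 11463/(-200 - 167*(-199)) = √(27 + (5 + 6))*(1/15183) - 11463/(-200 + 33233) = √(27 + 11)*(1/15183) - 11463/33033 = √38*(1/15183) - 11463*1/33033 = √38/15183 - 3821/11011 = -3821/11011 + √38/15183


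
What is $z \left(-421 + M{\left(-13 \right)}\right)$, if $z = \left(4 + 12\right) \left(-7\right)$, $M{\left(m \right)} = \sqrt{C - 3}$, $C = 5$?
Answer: $47152 - 112 \sqrt{2} \approx 46994.0$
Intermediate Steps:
$M{\left(m \right)} = \sqrt{2}$ ($M{\left(m \right)} = \sqrt{5 - 3} = \sqrt{2}$)
$z = -112$ ($z = 16 \left(-7\right) = -112$)
$z \left(-421 + M{\left(-13 \right)}\right) = - 112 \left(-421 + \sqrt{2}\right) = 47152 - 112 \sqrt{2}$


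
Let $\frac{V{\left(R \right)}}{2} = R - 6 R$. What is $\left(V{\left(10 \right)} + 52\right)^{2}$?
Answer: $2304$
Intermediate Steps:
$V{\left(R \right)} = - 10 R$ ($V{\left(R \right)} = 2 \left(R - 6 R\right) = 2 \left(- 5 R\right) = - 10 R$)
$\left(V{\left(10 \right)} + 52\right)^{2} = \left(\left(-10\right) 10 + 52\right)^{2} = \left(-100 + 52\right)^{2} = \left(-48\right)^{2} = 2304$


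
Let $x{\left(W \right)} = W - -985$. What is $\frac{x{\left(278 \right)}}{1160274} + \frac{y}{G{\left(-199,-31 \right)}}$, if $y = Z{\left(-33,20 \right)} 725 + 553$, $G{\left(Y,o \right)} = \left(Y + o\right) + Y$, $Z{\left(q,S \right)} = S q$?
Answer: $\frac{184850006435}{165919182} \approx 1114.1$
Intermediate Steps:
$x{\left(W \right)} = 985 + W$ ($x{\left(W \right)} = W + 985 = 985 + W$)
$G{\left(Y,o \right)} = o + 2 Y$
$y = -477947$ ($y = 20 \left(-33\right) 725 + 553 = \left(-660\right) 725 + 553 = -478500 + 553 = -477947$)
$\frac{x{\left(278 \right)}}{1160274} + \frac{y}{G{\left(-199,-31 \right)}} = \frac{985 + 278}{1160274} - \frac{477947}{-31 + 2 \left(-199\right)} = 1263 \cdot \frac{1}{1160274} - \frac{477947}{-31 - 398} = \frac{421}{386758} - \frac{477947}{-429} = \frac{421}{386758} - - \frac{477947}{429} = \frac{421}{386758} + \frac{477947}{429} = \frac{184850006435}{165919182}$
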